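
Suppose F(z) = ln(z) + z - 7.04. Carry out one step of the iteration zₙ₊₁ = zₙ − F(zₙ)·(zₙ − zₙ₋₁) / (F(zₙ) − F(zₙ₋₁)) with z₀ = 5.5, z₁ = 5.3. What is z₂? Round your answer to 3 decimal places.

F(5.5) = 0.16475, F(5.3) = -0.07229
z₂ = 5.30000 − (-0.07229)·(5.30000 − 5.50000) / (-0.07229 − 0.16475) = 5.30000 − (0.01446)/(-0.23704) = 5.36100

5.361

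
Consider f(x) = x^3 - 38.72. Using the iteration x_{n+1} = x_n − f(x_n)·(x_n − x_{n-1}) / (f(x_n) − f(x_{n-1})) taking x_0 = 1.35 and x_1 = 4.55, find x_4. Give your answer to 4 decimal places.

3.4506

f(1.35) = -36.259625, f(4.55) = 55.476375
x_2 = 4.550000 − 55.476375·(4.550000 − 1.350000) / (55.476375 − (-36.259625)) = 4.550000 − (177.524400)/(91.736000) = 2.614834
f(2.614834) = -20.841449
x_3 = 2.614834 − (-20.841449)·(2.614834 − 4.550000) / (-20.841449 − 55.476375) = 2.614834 − (40.331667)/(-76.317824) = 3.143304
f(3.143304) = -7.663034
x_4 = 3.143304 − (-7.663034)·(3.143304 − 2.614834) / (-7.663034 − (-20.841449)) = 3.143304 − (-4.049682)/(13.178416) = 3.450600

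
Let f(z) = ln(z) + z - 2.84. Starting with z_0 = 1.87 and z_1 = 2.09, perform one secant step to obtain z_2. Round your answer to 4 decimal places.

2.0985

f(1.87) = -0.344062, f(2.09) = -0.012836
z_2 = 2.090000 − (-0.012836)·(2.090000 − 1.870000) / (-0.012836 − (-0.344062)) = 2.090000 − (-0.002824)/(0.331226) = 2.098526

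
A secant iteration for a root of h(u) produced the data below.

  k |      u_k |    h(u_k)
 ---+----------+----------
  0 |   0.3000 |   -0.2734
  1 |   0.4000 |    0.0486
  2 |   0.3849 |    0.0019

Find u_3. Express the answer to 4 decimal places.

0.3843

u_3 = 0.3849 − 0.0019·(0.3849 − 0.4000) / (0.0019 − 0.0486)
   = 0.3849 − (-0.000029)/(-0.046700) = 0.384286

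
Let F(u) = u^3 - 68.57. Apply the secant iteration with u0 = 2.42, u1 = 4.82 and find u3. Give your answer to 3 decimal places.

4.037

F(2.42) = -54.39751, F(4.82) = 43.41017
u2 = 4.82000 − 43.41017·(4.82000 − 2.42000) / (43.41017 − (-54.39751)) = 4.82000 − (104.18440)/(97.80768) = 3.75480
F(3.75480) = -15.63272
u3 = 3.75480 − (-15.63272)·(3.75480 − 4.82000) / (-15.63272 − 43.41017) = 3.75480 − (16.65192)/(-59.04289) = 4.03683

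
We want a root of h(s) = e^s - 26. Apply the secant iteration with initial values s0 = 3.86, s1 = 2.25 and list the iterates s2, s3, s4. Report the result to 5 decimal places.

h(3.86) = 21.4653514, h(2.25) = -16.5122642
s2 = 2.2500000 − (-16.5122642)·(2.2500000 − 3.8600000) / (-16.5122642 − 21.4653514) = 2.2500000 − (26.5847453)/(-37.9776155) = 2.9500109
h(2.9500109) = -6.8938378
s3 = 2.9500109 − (-6.8938378)·(2.9500109 − 2.2500000) / (-6.8938378 − (-16.5122642)) = 2.9500109 − (-4.8257617)/(9.6184264) = 3.4517314
h(3.4517314) = 5.5549796
s4 = 3.4517314 − 5.5549796·(3.4517314 − 2.9500109) / (5.5549796 − (-6.8938378)) = 3.4517314 − (2.7870472)/(12.4488174) = 3.2278509

2.95001, 3.45173, 3.22785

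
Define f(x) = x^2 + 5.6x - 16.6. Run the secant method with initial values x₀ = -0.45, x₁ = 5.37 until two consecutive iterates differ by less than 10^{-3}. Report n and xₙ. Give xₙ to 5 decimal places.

n = 6, xₙ = 2.14368

f(-0.45) = -18.9175000, f(5.37) = 42.3089000
x₂ = 5.3700000 − 42.3089000·(5.8200000)/(61.2264000) = 1.3482414;  |Δ| = 4.0217586
f(1.3482414) = -7.2320929
x₃ = 1.3482414 − (-7.2320929)·(-4.0217586)/(-49.5409929) = 1.9353458;  |Δ| = 0.5871043
f(1.9353458) = -2.0165004
x₄ = 1.9353458 − (-2.0165004)·(0.5871043)/(5.2155925) = 2.1623375;  |Δ| = 0.2269917
f(2.1623375) = 0.1847930
x₅ = 2.1623375 − 0.1847930·(0.2269917)/(2.2012934) = 2.1432821;  |Δ| = 0.0190554
f(2.1432821) = -0.0039623
x₆ = 2.1432821 − (-0.0039623)·(-0.0190554)/(-0.1887553) = 2.1436821;  |Δ| = 0.0004000
|x₆ − x₅| = 0.0004000 < 10^{-3}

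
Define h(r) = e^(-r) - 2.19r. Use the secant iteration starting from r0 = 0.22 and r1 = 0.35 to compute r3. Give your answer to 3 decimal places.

h(0.22) = 0.32072, h(0.35) = -0.06181
r2 = 0.35000 − (-0.06181)·(0.35000 − 0.22000) / (-0.06181 − 0.32072) = 0.35000 − (-0.00804)/(-0.38253) = 0.32899
h(0.32899) = -0.00085
r3 = 0.32899 − (-0.00085)·(0.32899 − 0.35000) / (-0.00085 − (-0.06181)) = 0.32899 − (0.00002)/(0.06096) = 0.32870

0.329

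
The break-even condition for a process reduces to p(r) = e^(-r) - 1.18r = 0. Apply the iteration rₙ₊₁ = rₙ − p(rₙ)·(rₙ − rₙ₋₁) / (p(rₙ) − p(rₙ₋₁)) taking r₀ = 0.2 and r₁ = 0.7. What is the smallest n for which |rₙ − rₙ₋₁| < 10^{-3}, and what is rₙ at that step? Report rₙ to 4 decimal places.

n = 4, rₙ = 0.5093

p(0.2) = 0.582731, p(0.7) = -0.329415
r₂ = 0.700000 − (-0.329415)·(0.500000)/(-0.912145) = 0.519429;  |Δ| = 0.180571
p(0.519429) = -0.018065
r₃ = 0.519429 − (-0.018065)·(-0.180571)/(0.311349) = 0.508951;  |Δ| = 0.010477
p(0.508951) = 0.000563
r₄ = 0.508951 − 0.000563·(-0.010477)/(0.018629) = 0.509268;  |Δ| = 0.000317
|r₄ − r₃| = 0.000317 < 10^{-3}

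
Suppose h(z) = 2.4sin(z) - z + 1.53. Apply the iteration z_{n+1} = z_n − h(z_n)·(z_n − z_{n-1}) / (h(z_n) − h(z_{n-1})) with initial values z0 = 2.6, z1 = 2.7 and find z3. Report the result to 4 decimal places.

h(2.6) = 0.167203, h(2.7) = -0.144288
z2 = 2.700000 − (-0.144288)·(2.700000 − 2.600000) / (-0.144288 − 0.167203) = 2.700000 − (-0.014429)/(-0.311492) = 2.653678
h(2.653678) = 0.001405
z3 = 2.653678 − 0.001405·(2.653678 − 2.700000) / (0.001405 − (-0.144288)) = 2.653678 − (-0.000065)/(0.145693) = 2.654125

2.6541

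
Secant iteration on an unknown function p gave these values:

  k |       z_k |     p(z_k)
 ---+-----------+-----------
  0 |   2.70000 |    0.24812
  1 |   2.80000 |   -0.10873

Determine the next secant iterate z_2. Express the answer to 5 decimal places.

z_2 = 2.80000 − (-0.10873)·(2.80000 − 2.70000) / (-0.10873 − 0.24812)
   = 2.80000 − (-0.0108730)/(-0.3568500) = 2.7695306

2.76953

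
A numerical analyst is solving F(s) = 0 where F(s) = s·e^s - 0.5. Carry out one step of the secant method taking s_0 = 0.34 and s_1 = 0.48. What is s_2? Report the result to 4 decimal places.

F(0.34) = -0.022318, F(0.48) = 0.275716
s_2 = 0.480000 − 0.275716·(0.480000 − 0.340000) / (0.275716 − (-0.022318)) = 0.480000 − (0.038600)/(0.298034) = 0.350484

0.3505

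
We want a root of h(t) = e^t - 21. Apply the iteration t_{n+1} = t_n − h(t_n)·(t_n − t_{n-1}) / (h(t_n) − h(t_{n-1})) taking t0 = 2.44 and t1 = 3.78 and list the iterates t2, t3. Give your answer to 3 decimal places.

2.835, 2.975

h(2.44) = -9.52696, h(3.78) = 22.81604
t2 = 3.78000 − 22.81604·(3.78000 − 2.44000) / (22.81604 − (-9.52696)) = 3.78000 − (30.57350)/(32.34300) = 2.83471
h(2.83471) = -3.97453
t3 = 2.83471 − (-3.97453)·(2.83471 − 3.78000) / (-3.97453 − 22.81604) = 2.83471 − (3.75708)/(-26.79057) = 2.97495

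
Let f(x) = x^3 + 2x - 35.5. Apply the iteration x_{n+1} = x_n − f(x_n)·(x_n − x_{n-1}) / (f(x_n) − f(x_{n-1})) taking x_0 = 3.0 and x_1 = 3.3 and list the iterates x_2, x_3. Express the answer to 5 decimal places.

3.07864, 3.08366

f(3.0) = -2.5000000, f(3.3) = 7.0370000
x_2 = 3.3000000 − 7.0370000·(3.3000000 − 3.0000000) / (7.0370000 − (-2.5000000)) = 3.3000000 − (2.1111000)/(9.5370000) = 3.0786411
f(3.0786411) = -0.1632625
x_3 = 3.0786411 − (-0.1632625)·(3.0786411 − 3.3000000) / (-0.1632625 − 7.0370000) = 3.0786411 − (0.0361396)/(-7.2002625) = 3.0836603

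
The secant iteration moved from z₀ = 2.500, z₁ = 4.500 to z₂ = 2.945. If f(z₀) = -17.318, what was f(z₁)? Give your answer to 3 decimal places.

60.516

The secant line through (2.500, -17.318) and (4.500, f(z₁)) crosses zero at z₂ = 2.945.
So (2.500, -17.318), (4.500, f(z₁)), (2.945, 0) are collinear:
f(z₁) = -17.318 · (4.500 − 2.945) / (2.500 − 2.945) = -17.318 · (1.55500)/(-0.44500) = 60.51571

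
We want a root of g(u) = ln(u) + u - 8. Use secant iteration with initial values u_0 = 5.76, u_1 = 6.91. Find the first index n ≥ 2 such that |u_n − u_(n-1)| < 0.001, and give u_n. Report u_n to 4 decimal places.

n = 4, u_n = 6.1789

g(5.76) = -0.489063, g(6.91) = 0.842970
u_2 = 6.910000 − 0.842970·(1.150000)/(1.332032) = 6.182228;  |Δ| = 0.727772
g(6.182228) = 0.003907
u_3 = 6.182228 − 0.003907·(-0.727772)/(-0.839062) = 6.178839;  |Δ| = 0.003389
g(6.178839) = -0.000030
u_4 = 6.178839 − (-0.000030)·(-0.003389)/(-0.003937) = 6.178865;  |Δ| = 0.000026
|u_4 − u_3| = 0.000026 < 0.001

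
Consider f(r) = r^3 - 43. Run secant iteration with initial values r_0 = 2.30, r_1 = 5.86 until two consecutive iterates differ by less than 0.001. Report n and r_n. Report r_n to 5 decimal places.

n = 7, r_n = 3.50340

f(2.30) = -30.8330000, f(5.86) = 158.2300560
r_2 = 5.8600000 − 158.2300560·(3.5600000)/(189.0630560) = 2.8805760;  |Δ| = 2.9794240
f(2.8805760) = -19.0977915
r_3 = 2.8805760 − (-19.0977915)·(-2.9794240)/(-177.3278475) = 3.2014530;  |Δ| = 0.3208769
f(3.2014530) = -10.1873442
r_4 = 3.2014530 − (-10.1873442)·(0.3208769)/(8.9104473) = 3.5683127;  |Δ| = 0.3668597
f(3.5683127) = 2.4348086
r_5 = 3.5683127 − 2.4348086·(0.3668597)/(12.6221528) = 3.4975456;  |Δ| = 0.0707671
f(3.4975456) = -0.2151373
r_6 = 3.4975456 − (-0.2151373)·(-0.0707671)/(-2.6499459) = 3.5032908;  |Δ| = 0.0057453
f(3.5032908) = -0.0039483
r_7 = 3.5032908 − (-0.0039483)·(0.0057453)/(0.2111890) = 3.5033982;  |Δ| = 0.0001074
|r_7 − r_6| = 0.0001074 < 0.001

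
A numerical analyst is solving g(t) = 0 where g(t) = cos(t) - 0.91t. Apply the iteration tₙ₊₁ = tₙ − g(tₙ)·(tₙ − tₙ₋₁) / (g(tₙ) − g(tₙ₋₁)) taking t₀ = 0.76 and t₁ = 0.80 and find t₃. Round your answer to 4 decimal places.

g(0.76) = 0.033236, g(0.80) = -0.031293
t₂ = 0.800000 − (-0.031293)·(0.800000 − 0.760000) / (-0.031293 − 0.033236) = 0.800000 − (-0.001252)/(-0.064529) = 0.780602
g(0.780602) = 0.000142
t₃ = 0.780602 − 0.000142·(0.780602 − 0.800000) / (0.000142 − (-0.031293)) = 0.780602 − (-0.000003)/(0.031435) = 0.780690

0.7807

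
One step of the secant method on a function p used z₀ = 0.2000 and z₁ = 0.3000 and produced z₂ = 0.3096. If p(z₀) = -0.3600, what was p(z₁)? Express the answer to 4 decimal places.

-0.0315

The secant line through (0.2000, -0.3600) and (0.3000, p(z₁)) crosses zero at z₂ = 0.3096.
So (0.2000, -0.3600), (0.3000, p(z₁)), (0.3096, 0) are collinear:
p(z₁) = -0.3600 · (0.3000 − 0.3096) / (0.2000 − 0.3096) = -0.3600 · (-0.009600)/(-0.109600) = -0.031533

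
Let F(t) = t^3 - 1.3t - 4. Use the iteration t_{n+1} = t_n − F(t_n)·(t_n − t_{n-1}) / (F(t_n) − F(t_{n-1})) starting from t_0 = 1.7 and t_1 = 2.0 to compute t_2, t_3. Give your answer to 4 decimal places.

F(1.7) = -1.297000, F(2.0) = 1.400000
t_2 = 2.000000 − 1.400000·(2.000000 − 1.700000) / (1.400000 − (-1.297000)) = 2.000000 − (0.420000)/(2.697000) = 1.844271
F(1.844271) = -0.124564
t_3 = 1.844271 − (-0.124564)·(1.844271 − 2.000000) / (-0.124564 − 1.400000) = 1.844271 − (0.019398)/(-1.524564) = 1.856995

1.8443, 1.8570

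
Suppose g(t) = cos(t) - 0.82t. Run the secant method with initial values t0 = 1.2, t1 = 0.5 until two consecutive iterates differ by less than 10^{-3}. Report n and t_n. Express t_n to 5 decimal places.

g(1.2) = -0.6216422, g(0.5) = 0.4675826
t2 = 0.5000000 − 0.4675826·(-0.7000000)/(1.0892248) = 0.8004961;  |Δ| = 0.3004961
g(0.8004961) = 0.0399440
t3 = 0.8004961 − 0.0399440·(0.3004961)/(-0.4276386) = 0.8285642;  |Δ| = 0.0280681
g(0.8285642) = -0.0034880
t4 = 0.8285642 − (-0.0034880)·(0.0280681)/(-0.0434320) = 0.8263100;  |Δ| = 0.0022542
g(0.8263100) = 0.0000199
t5 = 0.8263100 − 0.0000199·(-0.0022542)/(0.0035079) = 0.8263228;  |Δ| = 0.0000128
|t5 − t4| = 0.0000128 < 10^{-3}

n = 5, t_n = 0.82632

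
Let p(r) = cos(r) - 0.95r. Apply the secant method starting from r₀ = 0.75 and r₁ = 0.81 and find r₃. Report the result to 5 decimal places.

p(0.75) = 0.0191889, p(0.81) = -0.0800016
r₂ = 0.8100000 − (-0.0800016)·(0.8100000 − 0.7500000) / (-0.0800016 − 0.0191889) = 0.8100000 − (-0.0048001)/(-0.0991904) = 0.7616073
p(0.7616073) = 0.0002009
r₃ = 0.7616073 − 0.0002009·(0.7616073 − 0.8100000) / (0.0002009 − (-0.0800016)) = 0.7616073 − (-0.0000097)/(0.0802024) = 0.7617285

0.76173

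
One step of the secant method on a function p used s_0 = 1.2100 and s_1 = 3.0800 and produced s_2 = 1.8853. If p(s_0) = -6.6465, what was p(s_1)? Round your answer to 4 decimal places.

11.7586

The secant line through (1.2100, -6.6465) and (3.0800, p(s_1)) crosses zero at s_2 = 1.8853.
So (1.2100, -6.6465), (3.0800, p(s_1)), (1.8853, 0) are collinear:
p(s_1) = -6.6465 · (3.0800 − 1.8853) / (1.2100 − 1.8853) = -6.6465 · (1.194700)/(-0.675300) = 11.758587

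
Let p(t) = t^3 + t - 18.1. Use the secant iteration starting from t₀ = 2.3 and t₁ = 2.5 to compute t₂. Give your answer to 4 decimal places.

2.4986

p(2.3) = -3.633000, p(2.5) = 0.025000
t₂ = 2.500000 − 0.025000·(2.500000 − 2.300000) / (0.025000 − (-3.633000)) = 2.500000 − (0.005000)/(3.658000) = 2.498633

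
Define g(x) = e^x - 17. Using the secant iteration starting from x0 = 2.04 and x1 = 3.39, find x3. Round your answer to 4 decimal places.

g(2.04) = -9.309391, g(3.39) = 12.665952
x2 = 3.390000 − 12.665952·(3.390000 − 2.040000) / (12.665952 − (-9.309391)) = 3.390000 − (17.099036)/(21.975343) = 2.611899
g(2.611899) = -3.375099
x3 = 2.611899 − (-3.375099)·(2.611899 − 3.390000) / (-3.375099 − 12.665952) = 2.611899 − (2.626168)/(-16.041052) = 2.775614

2.7756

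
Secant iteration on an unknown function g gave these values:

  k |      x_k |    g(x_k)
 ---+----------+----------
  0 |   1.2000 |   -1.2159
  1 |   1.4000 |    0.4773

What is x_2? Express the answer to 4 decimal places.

x_2 = 1.4000 − 0.4773·(1.4000 − 1.2000) / (0.4773 − (-1.2159))
   = 1.4000 − (0.095460)/(1.693200) = 1.343622

1.3436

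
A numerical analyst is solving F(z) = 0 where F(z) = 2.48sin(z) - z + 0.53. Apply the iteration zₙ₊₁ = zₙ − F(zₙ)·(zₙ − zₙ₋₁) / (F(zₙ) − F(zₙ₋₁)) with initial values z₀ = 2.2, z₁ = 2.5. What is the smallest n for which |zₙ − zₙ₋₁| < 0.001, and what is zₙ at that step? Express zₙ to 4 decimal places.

F(2.2) = 0.335071, F(2.5) = -0.485789
z₂ = 2.500000 − (-0.485789)·(0.300000)/(-0.820860) = 2.322459;  |Δ| = 0.177541
F(2.322459) = 0.019317
z₃ = 2.322459 − 0.019317·(-0.177541)/(0.505107) = 2.329248;  |Δ| = 0.006790
F(2.329248) = 0.000987
z₄ = 2.329248 − 0.000987·(0.006790)/(-0.018330) = 2.329614;  |Δ| = 0.000366
|z₄ − z₃| = 0.000366 < 0.001

n = 4, zₙ = 2.3296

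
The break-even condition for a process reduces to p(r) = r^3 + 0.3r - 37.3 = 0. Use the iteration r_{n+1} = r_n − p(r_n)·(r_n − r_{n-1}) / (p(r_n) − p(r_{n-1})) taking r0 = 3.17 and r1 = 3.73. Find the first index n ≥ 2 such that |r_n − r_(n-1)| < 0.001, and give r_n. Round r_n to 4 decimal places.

n = 5, r_n = 3.3113

p(3.17) = -4.493987, p(3.73) = 15.714117
r2 = 3.730000 − 15.714117·(0.560000)/(20.208104) = 3.294536;  |Δ| = 0.435464
p(3.294536) = -0.552859
r3 = 3.294536 − (-0.552859)·(-0.435464)/(-16.266976) = 3.309336;  |Δ| = 0.014800
p(3.309336) = -0.064337
r4 = 3.309336 − (-0.064337)·(0.014800)/(0.488522) = 3.311285;  |Δ| = 0.001949
p(3.311285) = 0.000324
r5 = 3.311285 − 0.000324·(0.001949)/(0.064660) = 3.311275;  |Δ| = 0.000010
|r5 − r4| = 0.000010 < 0.001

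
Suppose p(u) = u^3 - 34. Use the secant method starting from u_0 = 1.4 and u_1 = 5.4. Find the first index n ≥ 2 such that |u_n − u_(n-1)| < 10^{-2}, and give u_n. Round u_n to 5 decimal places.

p(1.4) = -31.2560000, p(5.4) = 123.4640000
u_2 = 5.4000000 − 123.4640000·(4.0000000)/(154.7200000) = 2.2080662;  |Δ| = 3.1919338
p(2.2080662) = -23.2344491
u_3 = 2.2080662 − (-23.2344491)·(-3.1919338)/(-146.6984491) = 2.7136122;  |Δ| = 0.5055461
p(2.7136122) = -14.0177967
u_4 = 2.7136122 − (-14.0177967)·(0.5055461)/(9.2166523) = 3.4825077;  |Δ| = 0.7688954
p(3.4825077) = 8.2353650
u_5 = 3.4825077 − 8.2353650·(0.7688954)/(22.2531618) = 3.1979578;  |Δ| = 0.2845499
p(3.1979578) = -1.2946962
u_6 = 3.1979578 − (-1.2946962)·(-0.2845499)/(-9.5300613) = 3.2366150;  |Δ| = 0.0386572
p(3.2366150) = -0.0942671
u_7 = 3.2366150 − (-0.0942671)·(0.0386572)/(1.2004292) = 3.2396507;  |Δ| = 0.0030357
|u_7 − u_6| = 0.0030357 < 10^{-2}

n = 7, u_n = 3.23965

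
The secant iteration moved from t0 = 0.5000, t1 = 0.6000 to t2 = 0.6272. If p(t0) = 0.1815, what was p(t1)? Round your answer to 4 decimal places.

0.0388

The secant line through (0.5000, 0.1815) and (0.6000, p(t1)) crosses zero at t2 = 0.6272.
So (0.5000, 0.1815), (0.6000, p(t1)), (0.6272, 0) are collinear:
p(t1) = 0.1815 · (0.6000 − 0.6272) / (0.5000 − 0.6272) = 0.1815 · (-0.027200)/(-0.127200) = 0.038811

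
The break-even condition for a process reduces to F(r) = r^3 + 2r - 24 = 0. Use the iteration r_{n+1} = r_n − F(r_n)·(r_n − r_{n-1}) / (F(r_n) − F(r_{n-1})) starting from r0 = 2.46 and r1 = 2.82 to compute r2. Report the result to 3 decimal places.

F(2.46) = -4.19306, F(2.82) = 4.06577
r2 = 2.82000 − 4.06577·(2.82000 − 2.46000) / (4.06577 − (-4.19306)) = 2.82000 − (1.46368)/(8.25883) = 2.64277

2.643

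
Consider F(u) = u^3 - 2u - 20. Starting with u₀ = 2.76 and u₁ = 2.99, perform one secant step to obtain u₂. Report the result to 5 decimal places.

F(2.76) = -4.4954240, F(2.99) = 0.7508990
u₂ = 2.9900000 − 0.7508990·(2.9900000 − 2.7600000) / (0.7508990 − (-4.4954240)) = 2.9900000 − (0.1727068)/(5.2463230) = 2.9570804

2.95708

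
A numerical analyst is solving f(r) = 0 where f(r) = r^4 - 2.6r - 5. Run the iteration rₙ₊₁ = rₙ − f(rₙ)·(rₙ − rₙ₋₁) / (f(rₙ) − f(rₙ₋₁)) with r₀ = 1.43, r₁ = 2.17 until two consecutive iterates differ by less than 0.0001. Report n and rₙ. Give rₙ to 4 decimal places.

f(1.43) = -4.536384, f(2.17) = 11.531739
r₂ = 2.170000 − 11.531739·(0.740000)/(16.068123) = 1.638918;  |Δ| = 0.531082
f(1.638918) = -2.046307
r₃ = 1.638918 − (-2.046307)·(-0.531082)/(-13.578046) = 1.718956;  |Δ| = 0.080038
f(1.718956) = -0.738385
r₄ = 1.718956 − (-0.738385)·(0.080038)/(1.307921) = 1.764141;  |Δ| = 0.045185
f(1.764141) = 0.098985
r₅ = 1.764141 − 0.098985·(0.045185)/(0.837371) = 1.758800;  |Δ| = 0.005341
f(1.758800) = -0.003899
r₆ = 1.758800 − (-0.003899)·(-0.005341)/(-0.102884) = 1.759002;  |Δ| = 0.000202
f(1.759002) = -0.000019
r₇ = 1.759002 − (-0.000019)·(0.000202)/(0.003879) = 1.759003;  |Δ| = 0.000001
|r₇ − r₆| = 0.000001 < 0.0001

n = 7, rₙ = 1.7590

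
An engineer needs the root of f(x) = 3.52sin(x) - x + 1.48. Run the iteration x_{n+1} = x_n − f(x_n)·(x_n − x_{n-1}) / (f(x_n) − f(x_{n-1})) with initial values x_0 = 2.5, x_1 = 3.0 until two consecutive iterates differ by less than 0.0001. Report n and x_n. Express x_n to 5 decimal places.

f(2.5) = 1.0866219, f(3.0) = -1.0232576
x_2 = 3.0000000 − (-1.0232576)·(0.5000000)/(-2.1098795) = 2.7575081;  |Δ| = 0.2424919
f(2.7575081) = 0.0414732
x_3 = 2.7575081 − 0.0414732·(-0.2424919)/(1.0647308) = 2.7669536;  |Δ| = 0.0094455
f(2.7669536) = 0.0011436
x_4 = 2.7669536 − 0.0011436·(0.0094455)/(-0.0403297) = 2.7672214;  |Δ| = 0.0002678
f(2.7672214) = -0.0000017
x_5 = 2.7672214 − (-0.0000017)·(0.0002678)/(-0.0011452) = 2.7672210;  |Δ| = 0.0000004
|x_5 − x_4| = 0.0000004 < 0.0001

n = 5, x_n = 2.76722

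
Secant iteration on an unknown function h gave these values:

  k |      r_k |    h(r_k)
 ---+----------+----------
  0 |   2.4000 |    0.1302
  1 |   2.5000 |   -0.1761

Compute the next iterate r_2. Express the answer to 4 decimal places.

r_2 = 2.5000 − (-0.1761)·(2.5000 − 2.4000) / (-0.1761 − 0.1302)
   = 2.5000 − (-0.017610)/(-0.306300) = 2.442507

2.4425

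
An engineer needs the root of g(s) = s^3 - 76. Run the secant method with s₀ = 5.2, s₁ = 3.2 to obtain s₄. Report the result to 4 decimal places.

g(5.2) = 64.608000, g(3.2) = -43.232000
s₂ = 3.200000 − (-43.232000)·(3.200000 − 5.200000) / (-43.232000 − 64.608000) = 3.200000 − (86.464000)/(-107.840000) = 4.001780
g(4.001780) = -11.914502
s₃ = 4.001780 − (-11.914502)·(4.001780 − 3.200000) / (-11.914502 − (-43.232000)) = 4.001780 − (-9.552814)/(31.317498) = 4.306812
g(4.306812) = 3.885440
s₄ = 4.306812 − 3.885440·(4.306812 − 4.001780) / (3.885440 − (-11.914502)) = 4.306812 − (1.185180)/(15.799942) = 4.231800

4.2318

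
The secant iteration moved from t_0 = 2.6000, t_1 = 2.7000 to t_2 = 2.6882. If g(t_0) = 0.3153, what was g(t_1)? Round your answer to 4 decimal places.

-0.0422

The secant line through (2.6000, 0.3153) and (2.7000, g(t_1)) crosses zero at t_2 = 2.6882.
So (2.6000, 0.3153), (2.7000, g(t_1)), (2.6882, 0) are collinear:
g(t_1) = 0.3153 · (2.7000 − 2.6882) / (2.6000 − 2.6882) = 0.3153 · (0.011800)/(-0.088200) = -0.042183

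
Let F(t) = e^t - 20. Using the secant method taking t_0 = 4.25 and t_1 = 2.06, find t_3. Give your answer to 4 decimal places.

F(4.25) = 50.105412, F(2.06) = -12.154030
t_2 = 2.060000 − (-12.154030)·(2.060000 − 4.250000) / (-12.154030 − 50.105412) = 2.060000 − (26.617326)/(-62.259443) = 2.487523
F(2.487523) = -7.968566
t_3 = 2.487523 − (-7.968566)·(2.487523 − 2.060000) / (-7.968566 − (-12.154030)) = 2.487523 − (-3.406743)/(4.185464) = 3.301469

3.3015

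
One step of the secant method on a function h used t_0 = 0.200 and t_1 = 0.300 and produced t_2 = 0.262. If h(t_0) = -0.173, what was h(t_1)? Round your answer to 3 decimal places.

The secant line through (0.200, -0.173) and (0.300, h(t_1)) crosses zero at t_2 = 0.262.
So (0.200, -0.173), (0.300, h(t_1)), (0.262, 0) are collinear:
h(t_1) = -0.173 · (0.300 − 0.262) / (0.200 − 0.262) = -0.173 · (0.03800)/(-0.06200) = 0.10603

0.106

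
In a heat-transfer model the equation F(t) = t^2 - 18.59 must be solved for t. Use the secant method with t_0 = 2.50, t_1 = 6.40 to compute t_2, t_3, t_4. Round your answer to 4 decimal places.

3.8865, 4.2253, 4.3161

F(2.50) = -12.340000, F(6.40) = 22.370000
t_2 = 6.400000 − 22.370000·(6.400000 − 2.500000) / (22.370000 − (-12.340000)) = 6.400000 − (87.243000)/(34.710000) = 3.886517
F(3.886517) = -3.484987
t_3 = 3.886517 − (-3.484987)·(3.886517 − 6.400000) / (-3.484987 − 22.370000) = 3.886517 − (8.759455)/(-25.854987) = 4.225309
F(4.225309) = -0.736767
t_4 = 4.225309 − (-0.736767)·(4.225309 − 3.886517) / (-0.736767 − (-3.484987)) = 4.225309 − (-0.249611)/(2.748219) = 4.316135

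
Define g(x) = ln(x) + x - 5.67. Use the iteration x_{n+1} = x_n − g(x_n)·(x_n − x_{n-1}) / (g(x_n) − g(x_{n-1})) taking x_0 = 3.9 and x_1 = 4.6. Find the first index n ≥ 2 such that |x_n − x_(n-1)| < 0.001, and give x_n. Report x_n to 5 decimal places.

g(3.9) = -0.4090234, g(4.6) = 0.4560563
x_2 = 4.6000000 − 0.4560563·(0.7000000)/(0.8650798) = 4.2309711;  |Δ| = 0.3690289
g(4.2309711) = 0.0034027
x_3 = 4.2309711 − 0.0034027·(-0.3690289)/(-0.4526536) = 4.2281971;  |Δ| = 0.0027740
g(4.2281971) = -0.0000272
x_4 = 4.2281971 − (-0.0000272)·(-0.0027740)/(-0.0034299) = 4.2282191;  |Δ| = 0.0000220
|x_4 − x_3| = 0.0000220 < 0.001

n = 4, x_n = 4.22822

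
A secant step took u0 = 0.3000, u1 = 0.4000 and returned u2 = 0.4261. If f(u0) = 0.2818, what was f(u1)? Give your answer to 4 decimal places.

0.0583

The secant line through (0.3000, 0.2818) and (0.4000, f(u1)) crosses zero at u2 = 0.4261.
So (0.3000, 0.2818), (0.4000, f(u1)), (0.4261, 0) are collinear:
f(u1) = 0.2818 · (0.4000 − 0.4261) / (0.3000 − 0.4261) = 0.2818 · (-0.026100)/(-0.126100) = 0.058327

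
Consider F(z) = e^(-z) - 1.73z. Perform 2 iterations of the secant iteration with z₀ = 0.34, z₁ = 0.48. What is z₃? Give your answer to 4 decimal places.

F(0.34) = 0.123570, F(0.48) = -0.211617
z₂ = 0.480000 − (-0.211617)·(0.480000 − 0.340000) / (-0.211617 − 0.123570) = 0.480000 − (-0.029626)/(-0.335187) = 0.391613
F(0.391613) = -0.001524
z₃ = 0.391613 − (-0.001524)·(0.391613 − 0.480000) / (-0.001524 − (-0.211617)) = 0.391613 − (0.000135)/(0.210093) = 0.390972

0.3910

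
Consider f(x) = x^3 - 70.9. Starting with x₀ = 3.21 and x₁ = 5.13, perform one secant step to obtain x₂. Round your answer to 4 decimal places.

f(3.21) = -37.823839, f(5.13) = 64.105697
x₂ = 5.130000 − 64.105697·(5.130000 − 3.210000) / (64.105697 − (-37.823839)) = 5.130000 − (123.082938)/(101.929536) = 3.922470

3.9225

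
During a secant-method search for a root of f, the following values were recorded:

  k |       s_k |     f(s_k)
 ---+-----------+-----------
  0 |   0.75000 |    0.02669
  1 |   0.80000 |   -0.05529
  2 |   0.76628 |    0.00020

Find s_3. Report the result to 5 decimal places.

s_3 = 0.76628 − 0.00020·(0.76628 − 0.80000) / (0.00020 − (-0.05529))
   = 0.76628 − (-0.0000067)/(0.0554900) = 0.7664015

0.76640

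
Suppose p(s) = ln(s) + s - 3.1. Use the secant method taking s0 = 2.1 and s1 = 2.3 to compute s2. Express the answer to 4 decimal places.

2.2774

p(2.1) = -0.258063, p(2.3) = 0.032909
s2 = 2.300000 − 0.032909·(2.300000 − 2.100000) / (0.032909 − (-0.258063)) = 2.300000 − (0.006582)/(0.290972) = 2.277380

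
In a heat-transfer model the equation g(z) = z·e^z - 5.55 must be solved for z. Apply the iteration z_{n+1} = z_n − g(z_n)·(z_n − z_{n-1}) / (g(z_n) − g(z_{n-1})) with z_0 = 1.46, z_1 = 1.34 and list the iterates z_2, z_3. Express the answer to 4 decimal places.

1.3844, 1.3869

g(1.46) = 0.736701, g(1.34) = -0.432482
z_2 = 1.340000 − (-0.432482)·(1.340000 − 1.460000) / (-0.432482 − 0.736701) = 1.340000 − (0.051898)/(-1.169183) = 1.384388
g(1.384388) = -0.022993
z_3 = 1.384388 − (-0.022993)·(1.384388 − 1.340000) / (-0.022993 − (-0.432482)) = 1.384388 − (-0.001021)/(0.409488) = 1.386881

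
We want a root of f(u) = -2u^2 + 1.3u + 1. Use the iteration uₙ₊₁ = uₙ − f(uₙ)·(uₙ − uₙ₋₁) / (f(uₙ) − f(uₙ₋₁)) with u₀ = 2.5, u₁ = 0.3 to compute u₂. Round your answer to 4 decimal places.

0.5814

f(2.5) = -8.250000, f(0.3) = 1.210000
u₂ = 0.300000 − 1.210000·(0.300000 − 2.500000) / (1.210000 − (-8.250000)) = 0.300000 − (-2.662000)/(9.460000) = 0.581395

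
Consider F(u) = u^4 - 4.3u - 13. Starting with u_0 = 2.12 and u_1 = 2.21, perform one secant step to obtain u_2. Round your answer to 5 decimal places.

2.17278

F(2.12) = -1.9163686, F(2.21) = 1.3514328
u_2 = 2.2100000 − 1.3514328·(2.2100000 − 2.1200000) / (1.3514328 − (-1.9163686)) = 2.2100000 − (0.1216290)/(3.2678014) = 2.1727796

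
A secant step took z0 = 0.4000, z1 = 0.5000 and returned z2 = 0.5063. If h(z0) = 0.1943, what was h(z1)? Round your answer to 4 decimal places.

0.0115

The secant line through (0.4000, 0.1943) and (0.5000, h(z1)) crosses zero at z2 = 0.5063.
So (0.4000, 0.1943), (0.5000, h(z1)), (0.5063, 0) are collinear:
h(z1) = 0.1943 · (0.5000 − 0.5063) / (0.4000 − 0.5063) = 0.1943 · (-0.006300)/(-0.106300) = 0.011515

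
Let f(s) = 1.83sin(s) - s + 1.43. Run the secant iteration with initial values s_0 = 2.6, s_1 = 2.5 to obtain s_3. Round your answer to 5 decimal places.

2.51020

f(2.6) = -0.2266325, f(2.5) = 0.0252040
s_2 = 2.5000000 − 0.0252040·(2.5000000 − 2.6000000) / (0.0252040 − (-0.2266325)) = 2.5000000 − (-0.0025204)/(0.2518365) = 2.5100081
f(2.5100081) = 0.0004685
s_3 = 2.5100081 − 0.0004685·(2.5100081 − 2.5000000) / (0.0004685 − 0.0252040) = 2.5100081 − (0.0000047)/(-0.0247355) = 2.5101977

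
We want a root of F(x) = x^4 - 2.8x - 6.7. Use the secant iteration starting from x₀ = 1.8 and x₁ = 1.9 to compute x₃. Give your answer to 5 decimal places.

F(1.8) = -1.2424000, F(1.9) = 1.0121000
x₂ = 1.9000000 − 1.0121000·(1.9000000 − 1.8000000) / (1.0121000 − (-1.2424000)) = 1.9000000 − (0.1012100)/(2.2545000) = 1.8551076
F(1.8551076) = -0.0509016
x₃ = 1.8551076 − (-0.0509016)·(1.8551076 − 1.9000000) / (-0.0509016 − 1.0121000) = 1.8551076 − (0.0022851)/(-1.0630016) = 1.8572572

1.85726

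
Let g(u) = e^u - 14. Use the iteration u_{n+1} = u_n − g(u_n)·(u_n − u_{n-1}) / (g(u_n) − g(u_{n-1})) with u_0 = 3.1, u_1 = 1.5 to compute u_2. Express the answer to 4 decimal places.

g(3.1) = 8.197951, g(1.5) = -9.518311
u_2 = 1.500000 − (-9.518311)·(1.500000 − 3.100000) / (-9.518311 − 8.197951) = 1.500000 − (15.229297)/(-17.716262) = 2.359622

2.3596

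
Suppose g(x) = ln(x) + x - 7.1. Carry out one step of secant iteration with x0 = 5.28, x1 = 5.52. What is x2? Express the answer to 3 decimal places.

g(5.28) = -0.15607, g(5.52) = 0.12838
x2 = 5.52000 − 0.12838·(5.52000 − 5.28000) / (0.12838 − (-0.15607)) = 5.52000 − (0.03081)/(0.28445) = 5.41168

5.412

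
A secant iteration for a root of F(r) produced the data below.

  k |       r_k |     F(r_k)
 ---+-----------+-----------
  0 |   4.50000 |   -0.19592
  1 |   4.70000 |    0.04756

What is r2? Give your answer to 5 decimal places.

r2 = 4.70000 − 0.04756·(4.70000 − 4.50000) / (0.04756 − (-0.19592))
   = 4.70000 − (0.0095120)/(0.2434800) = 4.6609331

4.66093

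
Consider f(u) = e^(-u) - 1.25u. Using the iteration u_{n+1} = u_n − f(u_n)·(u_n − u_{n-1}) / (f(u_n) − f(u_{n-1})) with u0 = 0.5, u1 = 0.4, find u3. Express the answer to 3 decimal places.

0.490

f(0.5) = -0.01847, f(0.4) = 0.17032
u2 = 0.40000 − 0.17032·(0.40000 − 0.50000) / (0.17032 − (-0.01847)) = 0.40000 − (-0.01703)/(0.18879) = 0.49022
f(0.49022) = -0.00028
u3 = 0.49022 − (-0.00028)·(0.49022 − 0.40000) / (-0.00028 − 0.17032) = 0.49022 − (-0.00003)/(-0.17060) = 0.49007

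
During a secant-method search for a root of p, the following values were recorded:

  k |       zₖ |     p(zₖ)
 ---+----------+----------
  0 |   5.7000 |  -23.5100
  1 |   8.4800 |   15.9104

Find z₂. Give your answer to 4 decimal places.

7.3580

z₂ = 8.4800 − 15.9104·(8.4800 − 5.7000) / (15.9104 − (-23.5100))
   = 8.4800 − (44.230912)/(39.420400) = 7.357969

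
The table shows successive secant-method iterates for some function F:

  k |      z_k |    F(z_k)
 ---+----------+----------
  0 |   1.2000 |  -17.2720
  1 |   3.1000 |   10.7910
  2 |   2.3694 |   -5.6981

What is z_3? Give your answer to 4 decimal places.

2.6219

z_3 = 2.3694 − (-5.6981)·(2.3694 − 3.1000) / (-5.6981 − 10.7910)
   = 2.3694 − (4.163032)/(-16.489100) = 2.621872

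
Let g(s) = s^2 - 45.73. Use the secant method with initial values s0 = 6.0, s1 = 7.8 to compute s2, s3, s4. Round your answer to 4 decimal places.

g(6.0) = -9.730000, g(7.8) = 15.110000
s2 = 7.800000 − 15.110000·(7.800000 − 6.000000) / (15.110000 − (-9.730000)) = 7.800000 − (27.198000)/(24.840000) = 6.705072
g(6.705072) = -0.772003
s3 = 6.705072 − (-0.772003)·(6.705072 − 7.800000) / (-0.772003 − 15.110000) = 6.705072 − (0.845288)/(-15.882003) = 6.758295
g(6.758295) = -0.055443
s4 = 6.758295 − (-0.055443)·(6.758295 − 6.705072) / (-0.055443 − (-0.772003)) = 6.758295 − (-0.002951)/(0.716561) = 6.762413

6.7051, 6.7583, 6.7624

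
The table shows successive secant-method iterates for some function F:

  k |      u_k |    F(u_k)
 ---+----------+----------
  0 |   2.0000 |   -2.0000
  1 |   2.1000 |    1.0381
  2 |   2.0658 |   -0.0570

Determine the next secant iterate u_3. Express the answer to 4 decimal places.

2.0676

u_3 = 2.0658 − (-0.0570)·(2.0658 − 2.1000) / (-0.0570 − 1.0381)
   = 2.0658 − (0.001949)/(-1.095100) = 2.067580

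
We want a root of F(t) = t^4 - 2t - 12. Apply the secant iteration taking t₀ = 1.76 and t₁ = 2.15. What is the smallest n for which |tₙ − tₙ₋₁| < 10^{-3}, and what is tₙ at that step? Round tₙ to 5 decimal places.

F(1.76) = -5.9248742, F(2.15) = 5.0675062
t₂ = 2.1500000 − 5.0675062·(0.3900000)/(10.9923805) = 1.9702093;  |Δ| = 0.1797907
F(1.9702093) = -0.8726312
t₃ = 1.9702093 − (-0.8726312)·(-0.1797907)/(-5.9401374) = 1.9966213;  |Δ| = 0.0264120
F(1.9966213) = -0.1010862
t₄ = 1.9966213 − (-0.1010862)·(0.0264120)/(0.7715449) = 2.0000818;  |Δ| = 0.0034604
F(2.0000818) = 0.0024537
t₅ = 2.0000818 − 0.0024537·(0.0034604)/(0.1035399) = 1.9999998;  |Δ| = 0.0000820
|t₅ − t₄| = 0.0000820 < 10^{-3}

n = 5, tₙ = 2.00000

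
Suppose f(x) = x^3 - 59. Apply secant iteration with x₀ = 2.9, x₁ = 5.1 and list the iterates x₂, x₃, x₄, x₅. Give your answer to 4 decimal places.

f(2.9) = -34.611000, f(5.1) = 73.651000
x₂ = 5.100000 − 73.651000·(5.100000 − 2.900000) / (73.651000 − (-34.611000)) = 5.100000 − (162.032200)/(108.262000) = 3.603333
f(3.603333) = -12.214306
x₃ = 3.603333 − (-12.214306)·(3.603333 − 5.100000) / (-12.214306 − 73.651000) = 3.603333 − (18.280753)/(-85.865306) = 3.816233
f(3.816233) = -3.421778
x₄ = 3.816233 − (-3.421778)·(3.816233 − 3.603333) / (-3.421778 − (-12.214306)) = 3.816233 − (-0.728498)/(8.792528) = 3.899087
f(3.899087) = 0.277358
x₅ = 3.899087 − 0.277358·(3.899087 − 3.816233) / (0.277358 − (-3.421778)) = 3.899087 − (0.022980)/(3.699136) = 3.892875

3.6033, 3.8162, 3.8991, 3.8929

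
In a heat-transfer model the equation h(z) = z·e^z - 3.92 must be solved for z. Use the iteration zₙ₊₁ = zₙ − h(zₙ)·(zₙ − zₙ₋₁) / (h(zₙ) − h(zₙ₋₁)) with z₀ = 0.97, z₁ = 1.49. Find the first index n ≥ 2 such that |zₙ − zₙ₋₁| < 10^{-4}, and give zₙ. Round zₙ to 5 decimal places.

n = 6, zₙ = 1.19116

h(0.97) = -1.3611939, h(1.49) = 2.6912723
z₂ = 1.4900000 − 2.6912723·(0.5200000)/(4.0524662) = 1.1446642;  |Δ| = 0.3453358
h(1.1446642) = -0.3241675
z₃ = 1.1446642 − (-0.3241675)·(-0.3453358)/(-3.0154398) = 1.1817887;  |Δ| = 0.0371245
h(1.1817887) = -0.0671319
z₄ = 1.1817887 − (-0.0671319)·(0.0371245)/(0.2570355) = 1.1914848;  |Δ| = 0.0096961
h(1.1914848) = 0.0023267
z₅ = 1.1914848 − 0.0023267·(0.0096961)/(0.0694586) = 1.1911600;  |Δ| = 0.0003248
h(1.1911600) = -0.0000159
z₆ = 1.1911600 − (-0.0000159)·(-0.0003248)/(-0.0023426) = 1.1911622;  |Δ| = 0.0000022
|z₆ − z₅| = 0.0000022 < 10^{-4}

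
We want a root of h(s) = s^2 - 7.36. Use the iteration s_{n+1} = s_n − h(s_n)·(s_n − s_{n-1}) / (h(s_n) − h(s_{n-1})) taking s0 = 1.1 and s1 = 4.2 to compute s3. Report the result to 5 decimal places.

h(1.1) = -6.1500000, h(4.2) = 10.2800000
s2 = 4.2000000 − 10.2800000·(4.2000000 − 1.1000000) / (10.2800000 − (-6.1500000)) = 4.2000000 − (31.8680000)/(16.4300000) = 2.2603774
h(2.2603774) = -2.2506942
s3 = 2.2603774 − (-2.2506942)·(2.2603774 − 4.2000000) / (-2.2506942 − 10.2800000) = 2.2603774 − (4.3654974)/(-12.5306942) = 2.6087617

2.60876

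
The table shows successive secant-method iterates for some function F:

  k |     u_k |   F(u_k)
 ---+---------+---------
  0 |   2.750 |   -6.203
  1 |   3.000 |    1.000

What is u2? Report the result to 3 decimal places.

2.965

u2 = 3.000 − 1.000·(3.000 − 2.750) / (1.000 − (-6.203))
   = 3.000 − (0.25000)/(7.20300) = 2.96529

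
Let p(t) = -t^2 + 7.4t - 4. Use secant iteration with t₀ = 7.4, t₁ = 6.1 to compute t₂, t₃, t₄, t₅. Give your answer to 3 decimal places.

6.744, 6.822, 6.813, 6.813

p(7.4) = -4.00000, p(6.1) = 3.93000
t₂ = 6.10000 − 3.93000·(6.10000 − 7.40000) / (3.93000 − (-4.00000)) = 6.10000 − (-5.10900)/(7.93000) = 6.74426
p(6.74426) = 0.42247
t₃ = 6.74426 − 0.42247·(6.74426 − 6.10000) / (0.42247 − 3.93000) = 6.74426 − (0.27218)/(-3.50753) = 6.82186
p(6.82186) = -0.05602
t₄ = 6.82186 − (-0.05602)·(6.82186 − 6.74426) / (-0.05602 − 0.42247) = 6.82186 − (-0.00435)/(-0.47848) = 6.81278
p(6.81278) = 0.00062
t₅ = 6.81278 − 0.00062·(6.81278 − 6.82186) / (0.00062 − (-0.05602)) = 6.81278 − (-0.00001)/(0.05664) = 6.81288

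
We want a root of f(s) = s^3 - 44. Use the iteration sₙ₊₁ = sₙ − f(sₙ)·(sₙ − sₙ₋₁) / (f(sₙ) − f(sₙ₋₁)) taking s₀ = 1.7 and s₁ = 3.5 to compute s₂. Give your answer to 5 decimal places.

3.55334

f(1.7) = -39.0870000, f(3.5) = -1.1250000
s₂ = 3.5000000 − (-1.1250000)·(3.5000000 − 1.7000000) / (-1.1250000 − (-39.0870000)) = 3.5000000 − (-2.0250000)/(37.9620000) = 3.5533428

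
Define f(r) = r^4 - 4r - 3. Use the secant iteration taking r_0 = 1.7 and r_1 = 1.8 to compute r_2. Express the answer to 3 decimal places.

f(1.7) = -1.44790, f(1.8) = 0.29760
r_2 = 1.80000 − 0.29760·(1.80000 − 1.70000) / (0.29760 − (-1.44790)) = 1.80000 − (0.02976)/(1.74550) = 1.78295

1.783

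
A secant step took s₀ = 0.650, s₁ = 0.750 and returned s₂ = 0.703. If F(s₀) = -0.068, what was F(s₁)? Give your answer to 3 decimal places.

0.060

The secant line through (0.650, -0.068) and (0.750, F(s₁)) crosses zero at s₂ = 0.703.
So (0.650, -0.068), (0.750, F(s₁)), (0.703, 0) are collinear:
F(s₁) = -0.068 · (0.750 − 0.703) / (0.650 − 0.703) = -0.068 · (0.04700)/(-0.05300) = 0.06030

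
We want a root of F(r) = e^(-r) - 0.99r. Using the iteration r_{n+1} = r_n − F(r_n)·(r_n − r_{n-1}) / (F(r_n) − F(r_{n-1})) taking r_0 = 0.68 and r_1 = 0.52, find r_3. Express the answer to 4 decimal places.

0.5708

F(0.68) = -0.166583, F(0.52) = 0.079721
r_2 = 0.520000 − 0.079721·(0.520000 − 0.680000) / (0.079721 − (-0.166583)) = 0.520000 − (-0.012755)/(0.246304) = 0.571787
F(0.571787) = -0.001553
r_3 = 0.571787 − (-0.001553)·(0.571787 − 0.520000) / (-0.001553 − 0.079721) = 0.571787 − (-0.000080)/(-0.081274) = 0.570797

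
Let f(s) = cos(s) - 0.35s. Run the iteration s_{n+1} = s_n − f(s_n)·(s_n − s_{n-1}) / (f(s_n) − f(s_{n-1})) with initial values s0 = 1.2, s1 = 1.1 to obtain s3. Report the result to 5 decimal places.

1.15474

f(1.2) = -0.0576422, f(1.1) = 0.0685961
s2 = 1.1000000 − 0.0685961·(1.1000000 − 1.2000000) / (0.0685961 − (-0.0576422)) = 1.1000000 − (-0.0068596)/(0.1262384) = 1.1543386
f(1.1543386) = 0.0005050
s3 = 1.1543386 − 0.0005050·(1.1543386 − 1.1000000) / (0.0005050 − 0.0685961) = 1.1543386 − (0.0000274)/(-0.0680911) = 1.1547416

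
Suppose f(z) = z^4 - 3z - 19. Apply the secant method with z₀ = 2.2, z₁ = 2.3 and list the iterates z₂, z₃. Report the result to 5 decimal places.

f(2.2) = -2.1744000, f(2.3) = 2.0841000
z₂ = 2.3000000 − 2.0841000·(2.3000000 − 2.2000000) / (2.0841000 − (-2.1744000)) = 2.3000000 − (0.2084100)/(4.2585000) = 2.2510602
f(2.2510602) = -0.0759335
z₃ = 2.2510602 − (-0.0759335)·(2.2510602 − 2.3000000) / (-0.0759335 − 2.0841000) = 2.2510602 − (0.0037162)/(-2.1600335) = 2.2527807

2.25106, 2.25278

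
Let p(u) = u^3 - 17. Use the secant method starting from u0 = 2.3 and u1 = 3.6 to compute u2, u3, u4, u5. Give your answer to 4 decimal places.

2.4822, 2.5430, 2.5723, 2.5713

p(2.3) = -4.833000, p(3.6) = 29.656000
u2 = 3.600000 − 29.656000·(3.600000 − 2.300000) / (29.656000 − (-4.833000)) = 3.600000 − (38.552800)/(34.489000) = 2.482171
p(2.482171) = -1.706913
u3 = 2.482171 − (-1.706913)·(2.482171 − 3.600000) / (-1.706913 − 29.656000) = 2.482171 − (1.908037)/(-31.362913) = 2.543008
p(2.543008) = -0.554638
u4 = 2.543008 − (-0.554638)·(2.543008 − 2.482171) / (-0.554638 − (-1.706913)) = 2.543008 − (-0.033743)/(1.152275) = 2.572292
p(2.572292) = 0.020050
u5 = 2.572292 − 0.020050·(2.572292 − 2.543008) / (0.020050 − (-0.554638)) = 2.572292 − (0.000587)/(0.574689) = 2.571270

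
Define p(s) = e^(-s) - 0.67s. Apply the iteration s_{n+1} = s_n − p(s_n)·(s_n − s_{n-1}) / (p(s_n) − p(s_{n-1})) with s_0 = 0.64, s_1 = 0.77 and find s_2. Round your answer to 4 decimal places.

p(0.64) = 0.098492, p(0.77) = -0.052887
s_2 = 0.770000 − (-0.052887)·(0.770000 − 0.640000) / (-0.052887 − 0.098492) = 0.770000 − (-0.006875)/(-0.151379) = 0.724582

0.7246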